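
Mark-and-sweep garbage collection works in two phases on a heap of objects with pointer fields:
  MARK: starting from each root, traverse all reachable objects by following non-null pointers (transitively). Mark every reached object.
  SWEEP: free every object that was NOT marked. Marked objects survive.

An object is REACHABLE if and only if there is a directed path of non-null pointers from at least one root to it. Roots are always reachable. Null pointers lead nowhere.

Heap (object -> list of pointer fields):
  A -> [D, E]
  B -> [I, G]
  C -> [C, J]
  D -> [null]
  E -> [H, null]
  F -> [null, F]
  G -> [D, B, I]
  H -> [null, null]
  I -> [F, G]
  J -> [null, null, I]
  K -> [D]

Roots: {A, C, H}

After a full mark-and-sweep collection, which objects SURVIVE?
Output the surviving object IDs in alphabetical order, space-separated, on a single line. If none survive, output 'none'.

Answer: A B C D E F G H I J

Derivation:
Roots: A C H
Mark A: refs=D E, marked=A
Mark C: refs=C J, marked=A C
Mark H: refs=null null, marked=A C H
Mark D: refs=null, marked=A C D H
Mark E: refs=H null, marked=A C D E H
Mark J: refs=null null I, marked=A C D E H J
Mark I: refs=F G, marked=A C D E H I J
Mark F: refs=null F, marked=A C D E F H I J
Mark G: refs=D B I, marked=A C D E F G H I J
Mark B: refs=I G, marked=A B C D E F G H I J
Unmarked (collected): K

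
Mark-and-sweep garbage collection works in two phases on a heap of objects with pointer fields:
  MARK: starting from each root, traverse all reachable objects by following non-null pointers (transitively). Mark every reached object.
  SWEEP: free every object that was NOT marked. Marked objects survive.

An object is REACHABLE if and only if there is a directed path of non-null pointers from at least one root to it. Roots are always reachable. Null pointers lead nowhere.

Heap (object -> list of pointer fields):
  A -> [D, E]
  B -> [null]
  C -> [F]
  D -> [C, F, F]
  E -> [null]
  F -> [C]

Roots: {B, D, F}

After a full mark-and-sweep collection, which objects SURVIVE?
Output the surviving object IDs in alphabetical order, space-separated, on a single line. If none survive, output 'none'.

Roots: B D F
Mark B: refs=null, marked=B
Mark D: refs=C F F, marked=B D
Mark F: refs=C, marked=B D F
Mark C: refs=F, marked=B C D F
Unmarked (collected): A E

Answer: B C D F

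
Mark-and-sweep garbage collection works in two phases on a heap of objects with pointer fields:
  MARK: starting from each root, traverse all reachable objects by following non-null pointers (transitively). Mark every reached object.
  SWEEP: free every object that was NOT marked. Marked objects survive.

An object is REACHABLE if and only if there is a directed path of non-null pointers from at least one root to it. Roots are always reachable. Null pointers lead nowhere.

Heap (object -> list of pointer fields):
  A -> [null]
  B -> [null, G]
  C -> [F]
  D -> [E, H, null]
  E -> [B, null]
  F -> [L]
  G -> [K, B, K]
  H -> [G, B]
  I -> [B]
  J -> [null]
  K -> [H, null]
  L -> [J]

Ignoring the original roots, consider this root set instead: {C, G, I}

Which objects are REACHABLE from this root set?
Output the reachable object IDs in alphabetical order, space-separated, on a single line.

Roots: C G I
Mark C: refs=F, marked=C
Mark G: refs=K B K, marked=C G
Mark I: refs=B, marked=C G I
Mark F: refs=L, marked=C F G I
Mark K: refs=H null, marked=C F G I K
Mark B: refs=null G, marked=B C F G I K
Mark L: refs=J, marked=B C F G I K L
Mark H: refs=G B, marked=B C F G H I K L
Mark J: refs=null, marked=B C F G H I J K L
Unmarked (collected): A D E

Answer: B C F G H I J K L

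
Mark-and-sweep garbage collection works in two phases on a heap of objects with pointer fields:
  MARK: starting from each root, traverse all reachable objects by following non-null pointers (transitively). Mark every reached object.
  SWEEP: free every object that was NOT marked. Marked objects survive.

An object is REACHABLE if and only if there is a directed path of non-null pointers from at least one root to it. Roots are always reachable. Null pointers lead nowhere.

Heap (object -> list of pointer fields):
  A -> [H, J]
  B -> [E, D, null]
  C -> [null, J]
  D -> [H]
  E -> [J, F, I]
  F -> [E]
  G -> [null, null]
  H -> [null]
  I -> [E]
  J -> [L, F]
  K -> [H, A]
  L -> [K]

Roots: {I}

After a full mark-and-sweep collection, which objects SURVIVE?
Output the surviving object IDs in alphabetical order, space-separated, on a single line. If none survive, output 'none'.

Roots: I
Mark I: refs=E, marked=I
Mark E: refs=J F I, marked=E I
Mark J: refs=L F, marked=E I J
Mark F: refs=E, marked=E F I J
Mark L: refs=K, marked=E F I J L
Mark K: refs=H A, marked=E F I J K L
Mark H: refs=null, marked=E F H I J K L
Mark A: refs=H J, marked=A E F H I J K L
Unmarked (collected): B C D G

Answer: A E F H I J K L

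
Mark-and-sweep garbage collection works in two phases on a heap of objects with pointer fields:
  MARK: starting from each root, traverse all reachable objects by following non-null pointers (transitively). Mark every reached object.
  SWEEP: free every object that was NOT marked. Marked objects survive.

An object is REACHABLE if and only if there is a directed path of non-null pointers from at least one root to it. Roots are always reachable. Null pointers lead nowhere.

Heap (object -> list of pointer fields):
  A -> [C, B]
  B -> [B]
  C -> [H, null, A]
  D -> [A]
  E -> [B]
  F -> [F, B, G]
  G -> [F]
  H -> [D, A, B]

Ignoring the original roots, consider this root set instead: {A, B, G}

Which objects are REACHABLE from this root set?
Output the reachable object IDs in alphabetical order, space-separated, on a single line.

Answer: A B C D F G H

Derivation:
Roots: A B G
Mark A: refs=C B, marked=A
Mark B: refs=B, marked=A B
Mark G: refs=F, marked=A B G
Mark C: refs=H null A, marked=A B C G
Mark F: refs=F B G, marked=A B C F G
Mark H: refs=D A B, marked=A B C F G H
Mark D: refs=A, marked=A B C D F G H
Unmarked (collected): E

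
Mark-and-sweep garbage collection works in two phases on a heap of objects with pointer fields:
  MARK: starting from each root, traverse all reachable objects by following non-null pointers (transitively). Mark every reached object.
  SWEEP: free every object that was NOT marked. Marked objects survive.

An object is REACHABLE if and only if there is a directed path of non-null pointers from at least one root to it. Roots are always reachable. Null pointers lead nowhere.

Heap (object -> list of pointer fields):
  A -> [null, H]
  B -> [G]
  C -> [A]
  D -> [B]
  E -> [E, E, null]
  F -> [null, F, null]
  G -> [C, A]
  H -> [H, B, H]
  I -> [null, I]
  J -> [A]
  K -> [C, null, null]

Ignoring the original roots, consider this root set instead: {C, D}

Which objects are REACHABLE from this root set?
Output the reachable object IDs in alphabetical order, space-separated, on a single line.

Roots: C D
Mark C: refs=A, marked=C
Mark D: refs=B, marked=C D
Mark A: refs=null H, marked=A C D
Mark B: refs=G, marked=A B C D
Mark H: refs=H B H, marked=A B C D H
Mark G: refs=C A, marked=A B C D G H
Unmarked (collected): E F I J K

Answer: A B C D G H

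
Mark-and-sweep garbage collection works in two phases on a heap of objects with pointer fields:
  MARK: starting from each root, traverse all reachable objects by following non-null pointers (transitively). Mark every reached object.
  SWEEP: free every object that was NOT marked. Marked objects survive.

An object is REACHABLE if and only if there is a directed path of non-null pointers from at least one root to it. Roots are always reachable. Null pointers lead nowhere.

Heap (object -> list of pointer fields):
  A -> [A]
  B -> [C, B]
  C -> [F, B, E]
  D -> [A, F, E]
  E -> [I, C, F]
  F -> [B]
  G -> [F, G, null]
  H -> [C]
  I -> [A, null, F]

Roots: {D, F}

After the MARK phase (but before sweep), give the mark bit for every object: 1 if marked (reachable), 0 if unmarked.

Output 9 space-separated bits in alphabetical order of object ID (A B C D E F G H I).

Answer: 1 1 1 1 1 1 0 0 1

Derivation:
Roots: D F
Mark D: refs=A F E, marked=D
Mark F: refs=B, marked=D F
Mark A: refs=A, marked=A D F
Mark E: refs=I C F, marked=A D E F
Mark B: refs=C B, marked=A B D E F
Mark I: refs=A null F, marked=A B D E F I
Mark C: refs=F B E, marked=A B C D E F I
Unmarked (collected): G H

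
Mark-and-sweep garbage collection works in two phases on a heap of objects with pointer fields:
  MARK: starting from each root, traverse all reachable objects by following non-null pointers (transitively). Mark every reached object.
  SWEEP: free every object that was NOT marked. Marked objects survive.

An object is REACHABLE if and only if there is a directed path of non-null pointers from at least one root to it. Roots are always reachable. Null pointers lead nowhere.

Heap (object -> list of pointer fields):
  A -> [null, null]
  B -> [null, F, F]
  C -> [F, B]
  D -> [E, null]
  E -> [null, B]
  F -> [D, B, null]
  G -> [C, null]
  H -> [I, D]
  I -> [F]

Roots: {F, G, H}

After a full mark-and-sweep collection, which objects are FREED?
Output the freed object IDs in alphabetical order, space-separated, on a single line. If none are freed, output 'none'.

Answer: A

Derivation:
Roots: F G H
Mark F: refs=D B null, marked=F
Mark G: refs=C null, marked=F G
Mark H: refs=I D, marked=F G H
Mark D: refs=E null, marked=D F G H
Mark B: refs=null F F, marked=B D F G H
Mark C: refs=F B, marked=B C D F G H
Mark I: refs=F, marked=B C D F G H I
Mark E: refs=null B, marked=B C D E F G H I
Unmarked (collected): A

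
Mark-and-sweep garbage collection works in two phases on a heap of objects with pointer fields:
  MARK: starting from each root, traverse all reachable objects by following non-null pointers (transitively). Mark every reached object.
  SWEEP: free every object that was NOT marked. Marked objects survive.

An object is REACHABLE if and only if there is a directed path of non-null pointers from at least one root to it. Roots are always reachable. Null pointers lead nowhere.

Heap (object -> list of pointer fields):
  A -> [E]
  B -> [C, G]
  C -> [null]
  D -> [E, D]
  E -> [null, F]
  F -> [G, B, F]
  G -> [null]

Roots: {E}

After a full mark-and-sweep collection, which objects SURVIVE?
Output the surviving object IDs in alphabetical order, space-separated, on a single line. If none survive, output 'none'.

Roots: E
Mark E: refs=null F, marked=E
Mark F: refs=G B F, marked=E F
Mark G: refs=null, marked=E F G
Mark B: refs=C G, marked=B E F G
Mark C: refs=null, marked=B C E F G
Unmarked (collected): A D

Answer: B C E F G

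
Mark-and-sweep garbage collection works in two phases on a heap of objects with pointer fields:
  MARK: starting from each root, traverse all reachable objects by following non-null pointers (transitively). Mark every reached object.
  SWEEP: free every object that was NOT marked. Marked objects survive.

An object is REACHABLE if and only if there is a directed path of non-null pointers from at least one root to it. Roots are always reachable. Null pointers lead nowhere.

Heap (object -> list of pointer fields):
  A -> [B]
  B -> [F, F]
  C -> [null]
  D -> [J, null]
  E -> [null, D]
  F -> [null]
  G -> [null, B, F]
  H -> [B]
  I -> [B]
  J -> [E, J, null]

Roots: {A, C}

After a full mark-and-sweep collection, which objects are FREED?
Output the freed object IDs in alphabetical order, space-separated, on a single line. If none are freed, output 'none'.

Roots: A C
Mark A: refs=B, marked=A
Mark C: refs=null, marked=A C
Mark B: refs=F F, marked=A B C
Mark F: refs=null, marked=A B C F
Unmarked (collected): D E G H I J

Answer: D E G H I J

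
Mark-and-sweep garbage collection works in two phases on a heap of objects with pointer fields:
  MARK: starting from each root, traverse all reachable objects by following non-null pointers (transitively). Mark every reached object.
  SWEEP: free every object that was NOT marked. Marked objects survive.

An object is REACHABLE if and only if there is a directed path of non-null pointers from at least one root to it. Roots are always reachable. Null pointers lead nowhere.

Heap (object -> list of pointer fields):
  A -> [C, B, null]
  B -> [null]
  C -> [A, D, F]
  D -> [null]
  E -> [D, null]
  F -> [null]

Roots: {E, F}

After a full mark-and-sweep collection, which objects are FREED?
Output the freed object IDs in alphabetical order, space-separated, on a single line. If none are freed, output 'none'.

Roots: E F
Mark E: refs=D null, marked=E
Mark F: refs=null, marked=E F
Mark D: refs=null, marked=D E F
Unmarked (collected): A B C

Answer: A B C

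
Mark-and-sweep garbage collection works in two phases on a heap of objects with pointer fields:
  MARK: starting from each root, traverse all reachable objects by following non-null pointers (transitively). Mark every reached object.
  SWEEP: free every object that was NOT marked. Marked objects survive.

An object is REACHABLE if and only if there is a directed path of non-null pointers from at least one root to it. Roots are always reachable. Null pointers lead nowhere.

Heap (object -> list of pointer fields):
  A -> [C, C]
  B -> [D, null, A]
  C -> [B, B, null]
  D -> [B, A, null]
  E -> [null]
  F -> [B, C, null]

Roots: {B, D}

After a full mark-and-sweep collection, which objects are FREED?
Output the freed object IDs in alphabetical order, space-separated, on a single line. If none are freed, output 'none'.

Roots: B D
Mark B: refs=D null A, marked=B
Mark D: refs=B A null, marked=B D
Mark A: refs=C C, marked=A B D
Mark C: refs=B B null, marked=A B C D
Unmarked (collected): E F

Answer: E F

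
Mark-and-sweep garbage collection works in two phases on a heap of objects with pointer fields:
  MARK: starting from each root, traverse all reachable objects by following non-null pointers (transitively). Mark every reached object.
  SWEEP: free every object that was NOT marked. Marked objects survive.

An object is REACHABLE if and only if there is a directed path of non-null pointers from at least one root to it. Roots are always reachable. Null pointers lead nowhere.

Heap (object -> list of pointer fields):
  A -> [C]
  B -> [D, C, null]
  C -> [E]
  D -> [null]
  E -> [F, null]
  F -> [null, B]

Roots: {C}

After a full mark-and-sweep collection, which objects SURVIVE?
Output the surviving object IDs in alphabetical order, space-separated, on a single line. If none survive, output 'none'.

Roots: C
Mark C: refs=E, marked=C
Mark E: refs=F null, marked=C E
Mark F: refs=null B, marked=C E F
Mark B: refs=D C null, marked=B C E F
Mark D: refs=null, marked=B C D E F
Unmarked (collected): A

Answer: B C D E F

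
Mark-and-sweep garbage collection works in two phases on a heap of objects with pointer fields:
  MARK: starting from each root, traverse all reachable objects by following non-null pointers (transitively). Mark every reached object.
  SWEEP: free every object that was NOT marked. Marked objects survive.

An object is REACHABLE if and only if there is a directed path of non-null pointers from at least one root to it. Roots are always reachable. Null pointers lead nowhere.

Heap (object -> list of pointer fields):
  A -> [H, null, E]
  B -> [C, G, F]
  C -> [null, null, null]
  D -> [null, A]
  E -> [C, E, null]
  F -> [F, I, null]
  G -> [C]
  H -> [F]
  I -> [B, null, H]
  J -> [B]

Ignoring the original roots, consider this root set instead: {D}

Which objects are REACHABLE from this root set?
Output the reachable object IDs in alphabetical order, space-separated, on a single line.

Roots: D
Mark D: refs=null A, marked=D
Mark A: refs=H null E, marked=A D
Mark H: refs=F, marked=A D H
Mark E: refs=C E null, marked=A D E H
Mark F: refs=F I null, marked=A D E F H
Mark C: refs=null null null, marked=A C D E F H
Mark I: refs=B null H, marked=A C D E F H I
Mark B: refs=C G F, marked=A B C D E F H I
Mark G: refs=C, marked=A B C D E F G H I
Unmarked (collected): J

Answer: A B C D E F G H I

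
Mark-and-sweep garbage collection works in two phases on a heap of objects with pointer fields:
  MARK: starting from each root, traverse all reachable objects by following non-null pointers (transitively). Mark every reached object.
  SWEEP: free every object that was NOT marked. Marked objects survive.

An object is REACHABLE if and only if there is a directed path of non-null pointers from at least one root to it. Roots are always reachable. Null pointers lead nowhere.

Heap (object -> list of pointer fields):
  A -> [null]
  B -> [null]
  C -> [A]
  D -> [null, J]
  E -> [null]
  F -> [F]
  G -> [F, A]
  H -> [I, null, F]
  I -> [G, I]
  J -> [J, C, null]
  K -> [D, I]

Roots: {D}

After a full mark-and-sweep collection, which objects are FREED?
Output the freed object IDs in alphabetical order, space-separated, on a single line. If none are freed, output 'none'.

Roots: D
Mark D: refs=null J, marked=D
Mark J: refs=J C null, marked=D J
Mark C: refs=A, marked=C D J
Mark A: refs=null, marked=A C D J
Unmarked (collected): B E F G H I K

Answer: B E F G H I K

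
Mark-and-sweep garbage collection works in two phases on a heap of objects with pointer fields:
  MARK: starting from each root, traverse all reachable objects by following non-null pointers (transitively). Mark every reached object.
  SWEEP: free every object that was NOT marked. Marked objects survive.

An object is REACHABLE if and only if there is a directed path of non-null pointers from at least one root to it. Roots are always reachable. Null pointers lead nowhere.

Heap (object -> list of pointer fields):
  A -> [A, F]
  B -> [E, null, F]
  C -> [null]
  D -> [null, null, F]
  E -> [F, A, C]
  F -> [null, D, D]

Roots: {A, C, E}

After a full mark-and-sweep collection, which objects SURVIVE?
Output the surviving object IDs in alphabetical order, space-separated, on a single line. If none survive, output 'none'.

Answer: A C D E F

Derivation:
Roots: A C E
Mark A: refs=A F, marked=A
Mark C: refs=null, marked=A C
Mark E: refs=F A C, marked=A C E
Mark F: refs=null D D, marked=A C E F
Mark D: refs=null null F, marked=A C D E F
Unmarked (collected): B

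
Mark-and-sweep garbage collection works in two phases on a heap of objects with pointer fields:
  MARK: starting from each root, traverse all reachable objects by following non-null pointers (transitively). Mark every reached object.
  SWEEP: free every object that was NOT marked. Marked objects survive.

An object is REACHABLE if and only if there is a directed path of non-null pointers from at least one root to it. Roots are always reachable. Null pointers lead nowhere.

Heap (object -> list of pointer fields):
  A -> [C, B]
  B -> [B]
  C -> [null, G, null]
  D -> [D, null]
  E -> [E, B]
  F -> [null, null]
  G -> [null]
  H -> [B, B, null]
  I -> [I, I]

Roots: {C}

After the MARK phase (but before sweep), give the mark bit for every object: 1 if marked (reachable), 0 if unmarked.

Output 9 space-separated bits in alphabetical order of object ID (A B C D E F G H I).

Roots: C
Mark C: refs=null G null, marked=C
Mark G: refs=null, marked=C G
Unmarked (collected): A B D E F H I

Answer: 0 0 1 0 0 0 1 0 0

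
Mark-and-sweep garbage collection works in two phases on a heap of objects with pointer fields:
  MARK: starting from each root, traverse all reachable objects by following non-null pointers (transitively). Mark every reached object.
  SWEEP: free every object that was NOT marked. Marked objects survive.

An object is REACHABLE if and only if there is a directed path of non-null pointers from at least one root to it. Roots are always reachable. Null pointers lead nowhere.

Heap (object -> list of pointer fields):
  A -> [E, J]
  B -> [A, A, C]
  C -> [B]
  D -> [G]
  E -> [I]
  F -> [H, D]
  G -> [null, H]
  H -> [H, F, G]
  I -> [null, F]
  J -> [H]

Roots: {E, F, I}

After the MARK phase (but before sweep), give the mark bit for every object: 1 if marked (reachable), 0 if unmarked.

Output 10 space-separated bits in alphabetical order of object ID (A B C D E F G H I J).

Roots: E F I
Mark E: refs=I, marked=E
Mark F: refs=H D, marked=E F
Mark I: refs=null F, marked=E F I
Mark H: refs=H F G, marked=E F H I
Mark D: refs=G, marked=D E F H I
Mark G: refs=null H, marked=D E F G H I
Unmarked (collected): A B C J

Answer: 0 0 0 1 1 1 1 1 1 0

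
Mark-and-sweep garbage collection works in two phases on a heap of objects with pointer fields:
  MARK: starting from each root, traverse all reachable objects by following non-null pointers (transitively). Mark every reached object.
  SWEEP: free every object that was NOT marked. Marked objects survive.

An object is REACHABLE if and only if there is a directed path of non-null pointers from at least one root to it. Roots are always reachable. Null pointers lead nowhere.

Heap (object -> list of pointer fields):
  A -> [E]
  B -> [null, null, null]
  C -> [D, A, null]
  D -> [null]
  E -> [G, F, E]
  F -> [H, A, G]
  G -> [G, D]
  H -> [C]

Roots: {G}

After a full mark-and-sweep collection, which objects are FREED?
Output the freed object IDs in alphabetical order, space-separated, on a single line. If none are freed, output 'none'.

Roots: G
Mark G: refs=G D, marked=G
Mark D: refs=null, marked=D G
Unmarked (collected): A B C E F H

Answer: A B C E F H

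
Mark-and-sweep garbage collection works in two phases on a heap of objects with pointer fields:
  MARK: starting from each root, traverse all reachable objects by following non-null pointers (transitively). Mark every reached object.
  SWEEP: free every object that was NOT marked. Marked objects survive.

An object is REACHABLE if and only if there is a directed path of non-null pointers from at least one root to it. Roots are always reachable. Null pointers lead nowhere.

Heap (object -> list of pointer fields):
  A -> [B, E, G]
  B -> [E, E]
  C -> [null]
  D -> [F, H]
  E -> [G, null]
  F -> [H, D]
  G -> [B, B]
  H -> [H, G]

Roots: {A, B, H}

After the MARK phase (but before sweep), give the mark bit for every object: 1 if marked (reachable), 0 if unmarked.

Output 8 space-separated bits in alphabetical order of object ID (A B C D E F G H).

Answer: 1 1 0 0 1 0 1 1

Derivation:
Roots: A B H
Mark A: refs=B E G, marked=A
Mark B: refs=E E, marked=A B
Mark H: refs=H G, marked=A B H
Mark E: refs=G null, marked=A B E H
Mark G: refs=B B, marked=A B E G H
Unmarked (collected): C D F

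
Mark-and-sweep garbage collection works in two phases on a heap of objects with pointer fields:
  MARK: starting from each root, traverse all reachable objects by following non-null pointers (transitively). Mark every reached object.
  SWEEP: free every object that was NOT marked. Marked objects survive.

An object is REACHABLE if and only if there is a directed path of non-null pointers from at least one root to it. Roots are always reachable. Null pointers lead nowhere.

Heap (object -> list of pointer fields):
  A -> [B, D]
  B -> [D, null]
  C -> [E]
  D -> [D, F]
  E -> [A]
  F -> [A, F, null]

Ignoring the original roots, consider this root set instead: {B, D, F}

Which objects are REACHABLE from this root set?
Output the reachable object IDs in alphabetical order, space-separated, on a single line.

Roots: B D F
Mark B: refs=D null, marked=B
Mark D: refs=D F, marked=B D
Mark F: refs=A F null, marked=B D F
Mark A: refs=B D, marked=A B D F
Unmarked (collected): C E

Answer: A B D F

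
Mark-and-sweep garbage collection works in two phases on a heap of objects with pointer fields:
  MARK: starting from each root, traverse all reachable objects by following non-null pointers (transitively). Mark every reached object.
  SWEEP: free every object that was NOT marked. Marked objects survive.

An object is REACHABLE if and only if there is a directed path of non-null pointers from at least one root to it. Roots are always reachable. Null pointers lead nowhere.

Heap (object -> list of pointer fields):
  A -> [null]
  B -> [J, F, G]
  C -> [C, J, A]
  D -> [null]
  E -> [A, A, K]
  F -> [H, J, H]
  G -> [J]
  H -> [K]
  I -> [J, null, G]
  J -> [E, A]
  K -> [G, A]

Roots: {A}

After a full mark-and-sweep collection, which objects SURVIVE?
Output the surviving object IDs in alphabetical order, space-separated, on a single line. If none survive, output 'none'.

Roots: A
Mark A: refs=null, marked=A
Unmarked (collected): B C D E F G H I J K

Answer: A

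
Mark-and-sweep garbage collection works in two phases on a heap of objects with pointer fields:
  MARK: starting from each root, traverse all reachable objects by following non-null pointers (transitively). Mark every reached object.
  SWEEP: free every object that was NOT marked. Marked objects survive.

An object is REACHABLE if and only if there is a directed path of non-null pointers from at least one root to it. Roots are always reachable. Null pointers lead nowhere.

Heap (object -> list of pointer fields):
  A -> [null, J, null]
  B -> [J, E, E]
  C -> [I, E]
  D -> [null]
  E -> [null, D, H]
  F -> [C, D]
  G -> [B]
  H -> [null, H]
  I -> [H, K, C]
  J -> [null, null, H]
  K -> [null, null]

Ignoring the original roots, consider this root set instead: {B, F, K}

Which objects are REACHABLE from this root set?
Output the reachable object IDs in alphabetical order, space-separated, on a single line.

Answer: B C D E F H I J K

Derivation:
Roots: B F K
Mark B: refs=J E E, marked=B
Mark F: refs=C D, marked=B F
Mark K: refs=null null, marked=B F K
Mark J: refs=null null H, marked=B F J K
Mark E: refs=null D H, marked=B E F J K
Mark C: refs=I E, marked=B C E F J K
Mark D: refs=null, marked=B C D E F J K
Mark H: refs=null H, marked=B C D E F H J K
Mark I: refs=H K C, marked=B C D E F H I J K
Unmarked (collected): A G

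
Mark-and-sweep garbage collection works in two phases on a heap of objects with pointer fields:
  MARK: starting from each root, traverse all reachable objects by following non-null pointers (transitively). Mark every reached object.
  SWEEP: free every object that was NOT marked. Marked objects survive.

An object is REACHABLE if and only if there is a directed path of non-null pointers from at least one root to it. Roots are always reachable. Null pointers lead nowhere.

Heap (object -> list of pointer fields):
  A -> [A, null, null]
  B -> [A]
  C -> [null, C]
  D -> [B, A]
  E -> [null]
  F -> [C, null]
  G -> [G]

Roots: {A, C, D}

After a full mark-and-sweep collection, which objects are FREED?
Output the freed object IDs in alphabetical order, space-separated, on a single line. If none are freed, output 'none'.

Answer: E F G

Derivation:
Roots: A C D
Mark A: refs=A null null, marked=A
Mark C: refs=null C, marked=A C
Mark D: refs=B A, marked=A C D
Mark B: refs=A, marked=A B C D
Unmarked (collected): E F G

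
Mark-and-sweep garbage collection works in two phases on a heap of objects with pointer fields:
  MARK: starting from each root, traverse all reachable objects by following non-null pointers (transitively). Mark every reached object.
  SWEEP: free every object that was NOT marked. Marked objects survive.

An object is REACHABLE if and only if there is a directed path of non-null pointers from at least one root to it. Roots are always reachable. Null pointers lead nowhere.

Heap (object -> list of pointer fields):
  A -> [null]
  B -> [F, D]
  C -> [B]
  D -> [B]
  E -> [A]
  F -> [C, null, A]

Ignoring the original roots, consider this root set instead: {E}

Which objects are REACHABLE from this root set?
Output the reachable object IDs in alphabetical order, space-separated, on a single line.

Answer: A E

Derivation:
Roots: E
Mark E: refs=A, marked=E
Mark A: refs=null, marked=A E
Unmarked (collected): B C D F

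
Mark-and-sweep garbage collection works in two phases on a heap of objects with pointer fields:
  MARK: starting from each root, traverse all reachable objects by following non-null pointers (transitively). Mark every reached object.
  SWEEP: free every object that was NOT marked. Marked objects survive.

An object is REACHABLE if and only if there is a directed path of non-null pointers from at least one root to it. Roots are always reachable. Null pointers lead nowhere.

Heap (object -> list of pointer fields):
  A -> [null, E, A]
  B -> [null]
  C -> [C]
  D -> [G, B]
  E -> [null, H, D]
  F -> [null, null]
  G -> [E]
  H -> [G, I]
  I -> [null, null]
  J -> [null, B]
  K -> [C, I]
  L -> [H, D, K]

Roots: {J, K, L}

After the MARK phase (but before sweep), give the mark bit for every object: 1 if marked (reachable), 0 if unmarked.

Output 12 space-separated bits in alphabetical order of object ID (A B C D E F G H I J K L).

Answer: 0 1 1 1 1 0 1 1 1 1 1 1

Derivation:
Roots: J K L
Mark J: refs=null B, marked=J
Mark K: refs=C I, marked=J K
Mark L: refs=H D K, marked=J K L
Mark B: refs=null, marked=B J K L
Mark C: refs=C, marked=B C J K L
Mark I: refs=null null, marked=B C I J K L
Mark H: refs=G I, marked=B C H I J K L
Mark D: refs=G B, marked=B C D H I J K L
Mark G: refs=E, marked=B C D G H I J K L
Mark E: refs=null H D, marked=B C D E G H I J K L
Unmarked (collected): A F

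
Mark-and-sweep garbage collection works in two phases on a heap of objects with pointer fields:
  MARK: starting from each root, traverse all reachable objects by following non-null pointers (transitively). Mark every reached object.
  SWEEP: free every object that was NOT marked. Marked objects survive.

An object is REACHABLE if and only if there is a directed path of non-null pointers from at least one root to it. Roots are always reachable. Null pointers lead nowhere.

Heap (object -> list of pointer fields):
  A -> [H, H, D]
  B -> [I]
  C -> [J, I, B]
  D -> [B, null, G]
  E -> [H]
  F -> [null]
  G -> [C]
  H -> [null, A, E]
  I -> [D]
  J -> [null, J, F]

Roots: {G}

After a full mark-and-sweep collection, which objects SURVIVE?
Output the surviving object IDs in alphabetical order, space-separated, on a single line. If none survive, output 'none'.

Answer: B C D F G I J

Derivation:
Roots: G
Mark G: refs=C, marked=G
Mark C: refs=J I B, marked=C G
Mark J: refs=null J F, marked=C G J
Mark I: refs=D, marked=C G I J
Mark B: refs=I, marked=B C G I J
Mark F: refs=null, marked=B C F G I J
Mark D: refs=B null G, marked=B C D F G I J
Unmarked (collected): A E H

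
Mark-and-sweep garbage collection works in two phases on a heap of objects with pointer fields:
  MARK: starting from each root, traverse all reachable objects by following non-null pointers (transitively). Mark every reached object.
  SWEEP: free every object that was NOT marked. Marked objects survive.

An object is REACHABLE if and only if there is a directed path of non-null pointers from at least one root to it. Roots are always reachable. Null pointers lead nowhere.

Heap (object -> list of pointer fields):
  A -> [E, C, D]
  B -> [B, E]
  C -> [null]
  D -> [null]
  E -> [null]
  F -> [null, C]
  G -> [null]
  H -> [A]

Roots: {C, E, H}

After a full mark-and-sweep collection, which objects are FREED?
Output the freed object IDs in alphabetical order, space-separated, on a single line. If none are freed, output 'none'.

Roots: C E H
Mark C: refs=null, marked=C
Mark E: refs=null, marked=C E
Mark H: refs=A, marked=C E H
Mark A: refs=E C D, marked=A C E H
Mark D: refs=null, marked=A C D E H
Unmarked (collected): B F G

Answer: B F G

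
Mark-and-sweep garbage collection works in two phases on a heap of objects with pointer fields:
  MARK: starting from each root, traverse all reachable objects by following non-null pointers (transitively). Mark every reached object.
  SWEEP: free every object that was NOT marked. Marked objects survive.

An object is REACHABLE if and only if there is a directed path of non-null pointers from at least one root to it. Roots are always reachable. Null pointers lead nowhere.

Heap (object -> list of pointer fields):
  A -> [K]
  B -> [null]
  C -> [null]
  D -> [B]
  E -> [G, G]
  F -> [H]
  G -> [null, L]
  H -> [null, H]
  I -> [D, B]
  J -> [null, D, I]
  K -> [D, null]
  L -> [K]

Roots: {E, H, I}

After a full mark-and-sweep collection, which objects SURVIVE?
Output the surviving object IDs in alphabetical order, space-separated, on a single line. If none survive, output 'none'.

Answer: B D E G H I K L

Derivation:
Roots: E H I
Mark E: refs=G G, marked=E
Mark H: refs=null H, marked=E H
Mark I: refs=D B, marked=E H I
Mark G: refs=null L, marked=E G H I
Mark D: refs=B, marked=D E G H I
Mark B: refs=null, marked=B D E G H I
Mark L: refs=K, marked=B D E G H I L
Mark K: refs=D null, marked=B D E G H I K L
Unmarked (collected): A C F J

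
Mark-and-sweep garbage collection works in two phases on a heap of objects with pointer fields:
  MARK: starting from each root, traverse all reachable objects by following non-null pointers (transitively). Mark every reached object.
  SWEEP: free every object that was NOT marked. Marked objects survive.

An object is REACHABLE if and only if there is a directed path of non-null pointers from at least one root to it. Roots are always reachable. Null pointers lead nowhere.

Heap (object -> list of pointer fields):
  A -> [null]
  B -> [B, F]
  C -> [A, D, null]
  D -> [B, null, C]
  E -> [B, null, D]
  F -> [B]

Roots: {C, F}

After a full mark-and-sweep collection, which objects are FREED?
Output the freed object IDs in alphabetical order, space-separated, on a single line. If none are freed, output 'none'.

Roots: C F
Mark C: refs=A D null, marked=C
Mark F: refs=B, marked=C F
Mark A: refs=null, marked=A C F
Mark D: refs=B null C, marked=A C D F
Mark B: refs=B F, marked=A B C D F
Unmarked (collected): E

Answer: E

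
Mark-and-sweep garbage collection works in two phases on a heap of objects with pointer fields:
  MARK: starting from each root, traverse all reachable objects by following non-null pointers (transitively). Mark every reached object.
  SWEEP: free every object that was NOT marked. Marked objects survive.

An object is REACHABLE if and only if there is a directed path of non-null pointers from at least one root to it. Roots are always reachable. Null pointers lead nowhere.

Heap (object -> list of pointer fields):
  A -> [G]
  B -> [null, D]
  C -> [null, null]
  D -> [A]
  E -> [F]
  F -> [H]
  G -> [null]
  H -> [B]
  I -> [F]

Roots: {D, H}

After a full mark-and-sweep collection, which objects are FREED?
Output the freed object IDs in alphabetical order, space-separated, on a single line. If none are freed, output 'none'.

Roots: D H
Mark D: refs=A, marked=D
Mark H: refs=B, marked=D H
Mark A: refs=G, marked=A D H
Mark B: refs=null D, marked=A B D H
Mark G: refs=null, marked=A B D G H
Unmarked (collected): C E F I

Answer: C E F I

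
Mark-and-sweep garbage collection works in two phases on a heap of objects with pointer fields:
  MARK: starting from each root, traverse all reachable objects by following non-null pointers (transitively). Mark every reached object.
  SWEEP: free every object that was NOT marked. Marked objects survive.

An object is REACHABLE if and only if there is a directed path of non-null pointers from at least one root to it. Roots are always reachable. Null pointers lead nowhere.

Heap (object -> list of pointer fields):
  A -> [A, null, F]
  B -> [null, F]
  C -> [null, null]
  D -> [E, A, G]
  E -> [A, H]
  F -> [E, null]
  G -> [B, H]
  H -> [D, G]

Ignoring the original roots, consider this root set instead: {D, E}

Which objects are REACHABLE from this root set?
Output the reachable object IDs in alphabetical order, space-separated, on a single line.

Roots: D E
Mark D: refs=E A G, marked=D
Mark E: refs=A H, marked=D E
Mark A: refs=A null F, marked=A D E
Mark G: refs=B H, marked=A D E G
Mark H: refs=D G, marked=A D E G H
Mark F: refs=E null, marked=A D E F G H
Mark B: refs=null F, marked=A B D E F G H
Unmarked (collected): C

Answer: A B D E F G H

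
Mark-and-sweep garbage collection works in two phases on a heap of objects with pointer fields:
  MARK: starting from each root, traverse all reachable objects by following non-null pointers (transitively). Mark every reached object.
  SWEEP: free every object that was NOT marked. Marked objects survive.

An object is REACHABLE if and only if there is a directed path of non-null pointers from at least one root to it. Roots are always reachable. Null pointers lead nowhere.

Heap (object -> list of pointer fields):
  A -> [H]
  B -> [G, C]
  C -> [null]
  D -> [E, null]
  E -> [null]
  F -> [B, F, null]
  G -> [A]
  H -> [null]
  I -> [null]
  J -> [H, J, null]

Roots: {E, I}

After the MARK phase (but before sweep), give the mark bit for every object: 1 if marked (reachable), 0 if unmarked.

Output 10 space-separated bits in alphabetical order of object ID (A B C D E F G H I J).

Roots: E I
Mark E: refs=null, marked=E
Mark I: refs=null, marked=E I
Unmarked (collected): A B C D F G H J

Answer: 0 0 0 0 1 0 0 0 1 0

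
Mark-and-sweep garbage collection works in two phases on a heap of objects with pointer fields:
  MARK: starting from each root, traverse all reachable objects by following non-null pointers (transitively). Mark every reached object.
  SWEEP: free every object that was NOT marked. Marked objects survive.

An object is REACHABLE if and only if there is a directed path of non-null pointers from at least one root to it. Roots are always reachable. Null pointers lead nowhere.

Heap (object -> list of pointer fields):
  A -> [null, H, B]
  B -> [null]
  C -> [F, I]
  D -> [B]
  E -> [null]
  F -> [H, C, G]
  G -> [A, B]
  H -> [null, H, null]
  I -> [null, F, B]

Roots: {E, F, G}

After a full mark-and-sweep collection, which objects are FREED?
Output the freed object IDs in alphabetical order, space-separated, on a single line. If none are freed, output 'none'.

Answer: D

Derivation:
Roots: E F G
Mark E: refs=null, marked=E
Mark F: refs=H C G, marked=E F
Mark G: refs=A B, marked=E F G
Mark H: refs=null H null, marked=E F G H
Mark C: refs=F I, marked=C E F G H
Mark A: refs=null H B, marked=A C E F G H
Mark B: refs=null, marked=A B C E F G H
Mark I: refs=null F B, marked=A B C E F G H I
Unmarked (collected): D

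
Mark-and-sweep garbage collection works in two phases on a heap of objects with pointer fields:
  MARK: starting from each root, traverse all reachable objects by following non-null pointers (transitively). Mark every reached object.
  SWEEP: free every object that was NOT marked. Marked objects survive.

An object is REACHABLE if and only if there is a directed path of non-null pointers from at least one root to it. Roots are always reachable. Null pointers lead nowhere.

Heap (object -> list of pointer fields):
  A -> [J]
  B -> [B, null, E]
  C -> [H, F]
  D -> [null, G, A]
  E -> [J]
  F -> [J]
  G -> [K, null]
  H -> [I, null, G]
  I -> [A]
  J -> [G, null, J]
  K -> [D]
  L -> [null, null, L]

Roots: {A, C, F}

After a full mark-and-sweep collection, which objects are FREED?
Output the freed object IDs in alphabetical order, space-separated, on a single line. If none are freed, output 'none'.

Answer: B E L

Derivation:
Roots: A C F
Mark A: refs=J, marked=A
Mark C: refs=H F, marked=A C
Mark F: refs=J, marked=A C F
Mark J: refs=G null J, marked=A C F J
Mark H: refs=I null G, marked=A C F H J
Mark G: refs=K null, marked=A C F G H J
Mark I: refs=A, marked=A C F G H I J
Mark K: refs=D, marked=A C F G H I J K
Mark D: refs=null G A, marked=A C D F G H I J K
Unmarked (collected): B E L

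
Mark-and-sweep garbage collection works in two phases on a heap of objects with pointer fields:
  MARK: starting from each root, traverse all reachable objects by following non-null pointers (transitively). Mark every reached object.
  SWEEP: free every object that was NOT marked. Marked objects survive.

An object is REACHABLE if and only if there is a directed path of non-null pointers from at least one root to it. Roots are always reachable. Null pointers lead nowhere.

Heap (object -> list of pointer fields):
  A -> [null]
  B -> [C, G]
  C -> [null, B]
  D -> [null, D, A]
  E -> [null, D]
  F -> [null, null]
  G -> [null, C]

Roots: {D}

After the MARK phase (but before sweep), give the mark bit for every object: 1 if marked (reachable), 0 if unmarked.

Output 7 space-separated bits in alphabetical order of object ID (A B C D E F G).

Roots: D
Mark D: refs=null D A, marked=D
Mark A: refs=null, marked=A D
Unmarked (collected): B C E F G

Answer: 1 0 0 1 0 0 0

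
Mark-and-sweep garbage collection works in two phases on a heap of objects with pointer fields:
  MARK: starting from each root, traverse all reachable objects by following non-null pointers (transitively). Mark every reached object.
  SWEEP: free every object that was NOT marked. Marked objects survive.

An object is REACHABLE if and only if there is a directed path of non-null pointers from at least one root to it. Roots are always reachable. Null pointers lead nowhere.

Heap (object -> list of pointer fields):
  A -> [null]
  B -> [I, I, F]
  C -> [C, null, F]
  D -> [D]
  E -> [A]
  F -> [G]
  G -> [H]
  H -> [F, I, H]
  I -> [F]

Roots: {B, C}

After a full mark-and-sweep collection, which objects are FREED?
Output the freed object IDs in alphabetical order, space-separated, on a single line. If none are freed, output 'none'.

Answer: A D E

Derivation:
Roots: B C
Mark B: refs=I I F, marked=B
Mark C: refs=C null F, marked=B C
Mark I: refs=F, marked=B C I
Mark F: refs=G, marked=B C F I
Mark G: refs=H, marked=B C F G I
Mark H: refs=F I H, marked=B C F G H I
Unmarked (collected): A D E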